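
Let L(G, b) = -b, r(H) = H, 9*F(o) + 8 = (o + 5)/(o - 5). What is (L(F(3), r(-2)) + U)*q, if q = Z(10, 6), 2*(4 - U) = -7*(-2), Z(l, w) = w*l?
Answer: -60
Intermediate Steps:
Z(l, w) = l*w
F(o) = -8/9 + (5 + o)/(9*(-5 + o)) (F(o) = -8/9 + ((o + 5)/(o - 5))/9 = -8/9 + ((5 + o)/(-5 + o))/9 = -8/9 + (5 + o)/(9*(-5 + o)))
U = -3 (U = 4 - (-7)*(-2)/2 = 4 - ½*14 = 4 - 7 = -3)
q = 60 (q = 10*6 = 60)
(L(F(3), r(-2)) + U)*q = (-1*(-2) - 3)*60 = (2 - 3)*60 = -1*60 = -60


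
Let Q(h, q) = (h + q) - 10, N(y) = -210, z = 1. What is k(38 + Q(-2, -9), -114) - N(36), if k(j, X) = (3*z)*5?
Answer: 225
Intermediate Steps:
Q(h, q) = -10 + h + q
k(j, X) = 15 (k(j, X) = (3*1)*5 = 3*5 = 15)
k(38 + Q(-2, -9), -114) - N(36) = 15 - 1*(-210) = 15 + 210 = 225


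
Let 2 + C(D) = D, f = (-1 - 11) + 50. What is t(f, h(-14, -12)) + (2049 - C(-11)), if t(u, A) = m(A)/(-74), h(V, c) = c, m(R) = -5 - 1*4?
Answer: 152597/74 ≈ 2062.1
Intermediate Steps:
m(R) = -9 (m(R) = -5 - 4 = -9)
f = 38 (f = -12 + 50 = 38)
t(u, A) = 9/74 (t(u, A) = -9/(-74) = -9*(-1/74) = 9/74)
C(D) = -2 + D
t(f, h(-14, -12)) + (2049 - C(-11)) = 9/74 + (2049 - (-2 - 11)) = 9/74 + (2049 - 1*(-13)) = 9/74 + (2049 + 13) = 9/74 + 2062 = 152597/74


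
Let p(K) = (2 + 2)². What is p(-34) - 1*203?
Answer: -187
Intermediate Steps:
p(K) = 16 (p(K) = 4² = 16)
p(-34) - 1*203 = 16 - 1*203 = 16 - 203 = -187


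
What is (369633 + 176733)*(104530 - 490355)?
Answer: -210801661950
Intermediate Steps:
(369633 + 176733)*(104530 - 490355) = 546366*(-385825) = -210801661950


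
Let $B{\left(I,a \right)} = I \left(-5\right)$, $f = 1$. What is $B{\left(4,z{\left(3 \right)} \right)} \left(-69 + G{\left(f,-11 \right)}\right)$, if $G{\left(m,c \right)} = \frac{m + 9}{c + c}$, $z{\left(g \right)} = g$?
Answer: $\frac{15280}{11} \approx 1389.1$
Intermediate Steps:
$G{\left(m,c \right)} = \frac{9 + m}{2 c}$
$B{\left(I,a \right)} = - 5 I$
$B{\left(4,z{\left(3 \right)} \right)} \left(-69 + G{\left(f,-11 \right)}\right) = \left(-5\right) 4 \left(-69 + \frac{9 + 1}{2 \left(-11\right)}\right) = - 20 \left(-69 + \frac{1}{2} \left(- \frac{1}{11}\right) 10\right) = - 20 \left(-69 - \frac{5}{11}\right) = \left(-20\right) \left(- \frac{764}{11}\right) = \frac{15280}{11}$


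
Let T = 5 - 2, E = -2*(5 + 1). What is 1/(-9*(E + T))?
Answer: 1/81 ≈ 0.012346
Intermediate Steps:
E = -12 (E = -2*6 = -12)
T = 3
1/(-9*(E + T)) = 1/(-9*(-12 + 3)) = 1/(-9*(-9)) = 1/81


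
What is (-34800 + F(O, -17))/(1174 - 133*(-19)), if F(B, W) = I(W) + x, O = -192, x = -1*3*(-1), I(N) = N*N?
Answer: -34508/3701 ≈ -9.3240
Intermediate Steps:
I(N) = N**2
x = 3 (x = -3*(-1) = 3)
F(B, W) = 3 + W**2 (F(B, W) = W**2 + 3 = 3 + W**2)
(-34800 + F(O, -17))/(1174 - 133*(-19)) = (-34800 + (3 + (-17)**2))/(1174 - 133*(-19)) = (-34800 + (3 + 289))/(1174 + 2527) = (-34800 + 292)/3701 = -34508*1/3701 = -34508/3701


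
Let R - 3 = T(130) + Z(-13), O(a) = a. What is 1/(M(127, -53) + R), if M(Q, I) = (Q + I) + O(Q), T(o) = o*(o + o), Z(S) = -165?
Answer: 1/33839 ≈ 2.9552e-5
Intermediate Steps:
T(o) = 2*o² (T(o) = o*(2*o) = 2*o²)
R = 33638 (R = 3 + (2*130² - 165) = 3 + (2*16900 - 165) = 3 + (33800 - 165) = 3 + 33635 = 33638)
M(Q, I) = I + 2*Q (M(Q, I) = (Q + I) + Q = (I + Q) + Q = I + 2*Q)
1/(M(127, -53) + R) = 1/((-53 + 2*127) + 33638) = 1/((-53 + 254) + 33638) = 1/(201 + 33638) = 1/33839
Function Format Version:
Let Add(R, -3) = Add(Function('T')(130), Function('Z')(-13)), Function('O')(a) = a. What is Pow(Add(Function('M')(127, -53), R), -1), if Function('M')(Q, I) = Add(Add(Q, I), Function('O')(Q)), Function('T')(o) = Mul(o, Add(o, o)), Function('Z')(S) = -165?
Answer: Rational(1, 33839) ≈ 2.9552e-5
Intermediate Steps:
Function('T')(o) = Mul(2, Pow(o, 2)) (Function('T')(o) = Mul(o, Mul(2, o)) = Mul(2, Pow(o, 2)))
R = 33638 (R = Add(3, Add(Mul(2, Pow(130, 2)), -165)) = Add(3, Add(Mul(2, 16900), -165)) = Add(3, Add(33800, -165)) = Add(3, 33635) = 33638)
Function('M')(Q, I) = Add(I, Mul(2, Q)) (Function('M')(Q, I) = Add(Add(Q, I), Q) = Add(Add(I, Q), Q) = Add(I, Mul(2, Q)))
Pow(Add(Function('M')(127, -53), R), -1) = Pow(Add(Add(-53, Mul(2, 127)), 33638), -1) = Pow(Add(Add(-53, 254), 33638), -1) = Pow(Add(201, 33638), -1) = Pow(33839, -1) = Rational(1, 33839)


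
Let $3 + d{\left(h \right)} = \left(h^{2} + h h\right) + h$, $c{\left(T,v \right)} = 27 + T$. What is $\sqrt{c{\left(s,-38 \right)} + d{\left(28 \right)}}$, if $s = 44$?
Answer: $8 \sqrt{26} \approx 40.792$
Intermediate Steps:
$d{\left(h \right)} = -3 + h + 2 h^{2}$ ($d{\left(h \right)} = -3 + \left(\left(h^{2} + h h\right) + h\right) = -3 + \left(\left(h^{2} + h^{2}\right) + h\right) = -3 + \left(2 h^{2} + h\right) = -3 + \left(h + 2 h^{2}\right) = -3 + h + 2 h^{2}$)
$\sqrt{c{\left(s,-38 \right)} + d{\left(28 \right)}} = \sqrt{\left(27 + 44\right) + \left(-3 + 28 + 2 \cdot 28^{2}\right)} = \sqrt{71 + \left(-3 + 28 + 2 \cdot 784\right)} = \sqrt{71 + \left(-3 + 28 + 1568\right)} = \sqrt{71 + 1593} = \sqrt{1664} = 8 \sqrt{26}$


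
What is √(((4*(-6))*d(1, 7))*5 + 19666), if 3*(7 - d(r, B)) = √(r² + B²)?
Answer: √(18826 + 200*√2) ≈ 138.23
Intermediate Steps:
d(r, B) = 7 - √(B² + r²)/3 (d(r, B) = 7 - √(r² + B²)/3 = 7 - √(B² + r²)/3)
√(((4*(-6))*d(1, 7))*5 + 19666) = √(((4*(-6))*(7 - √(7² + 1²)/3))*5 + 19666) = √(-24*(7 - √(49 + 1)/3)*5 + 19666) = √(-24*(7 - 5*√2/3)*5 + 19666) = √((-168 + 40*√2)*5 + 19666) = √((-840 + 200*√2) + 19666) = √(18826 + 200*√2)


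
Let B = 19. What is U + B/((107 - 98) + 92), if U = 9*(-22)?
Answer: -19979/101 ≈ -197.81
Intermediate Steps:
U = -198
U + B/((107 - 98) + 92) = -198 + 19/((107 - 98) + 92) = -198 + 19/(9 + 92) = -198 + 19/101 = -19979/101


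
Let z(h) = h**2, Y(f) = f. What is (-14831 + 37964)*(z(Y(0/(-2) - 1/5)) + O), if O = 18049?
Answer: 10438211058/25 ≈ 4.1753e+8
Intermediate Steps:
(-14831 + 37964)*(z(Y(0/(-2) - 1/5)) + O) = (-14831 + 37964)*((0/(-2) - 1/5)**2 + 18049) = 23133*((0*(-1/2) - 1*1/5)**2 + 18049) = 23133*((0 - 1/5)**2 + 18049) = 23133*((-1/5)**2 + 18049) = 23133*(1/25 + 18049) = 23133*(451226/25) = 10438211058/25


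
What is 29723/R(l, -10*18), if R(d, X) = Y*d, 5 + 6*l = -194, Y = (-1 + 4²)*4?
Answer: -29723/1990 ≈ -14.936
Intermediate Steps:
Y = 60 (Y = (-1 + 16)*4 = 15*4 = 60)
l = -199/6 (l = -⅚ + (⅙)*(-194) = -⅚ - 97/3 = -199/6 ≈ -33.167)
R(d, X) = 60*d
29723/R(l, -10*18) = 29723/((60*(-199/6))) = 29723/(-1990) = 29723*(-1/1990) = -29723/1990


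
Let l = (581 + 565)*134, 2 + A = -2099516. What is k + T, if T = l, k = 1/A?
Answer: 322410382151/2099518 ≈ 1.5356e+5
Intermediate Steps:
A = -2099518 (A = -2 - 2099516 = -2099518)
l = 153564 (l = 1146*134 = 153564)
k = -1/2099518 (k = 1/(-2099518) = -1/2099518 ≈ -4.7630e-7)
T = 153564
k + T = -1/2099518 + 153564 = 322410382151/2099518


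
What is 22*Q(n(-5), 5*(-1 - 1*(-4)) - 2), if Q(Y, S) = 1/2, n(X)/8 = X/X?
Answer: 11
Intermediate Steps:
n(X) = 8 (n(X) = 8*(X/X) = 8*1 = 8)
Q(Y, S) = 1/2
22*Q(n(-5), 5*(-1 - 1*(-4)) - 2) = 22*(1/2) = 11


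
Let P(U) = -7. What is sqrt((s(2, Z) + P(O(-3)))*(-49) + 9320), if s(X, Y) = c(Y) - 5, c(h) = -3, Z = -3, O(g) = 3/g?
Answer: sqrt(10055) ≈ 100.27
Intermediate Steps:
s(X, Y) = -8 (s(X, Y) = -3 - 5 = -8)
sqrt((s(2, Z) + P(O(-3)))*(-49) + 9320) = sqrt((-8 - 7)*(-49) + 9320) = sqrt(-15*(-49) + 9320) = sqrt(735 + 9320) = sqrt(10055)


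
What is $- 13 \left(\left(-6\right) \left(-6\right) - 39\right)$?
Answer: $39$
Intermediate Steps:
$- 13 \left(\left(-6\right) \left(-6\right) - 39\right) = - 13 \left(36 - 39\right) = \left(-13\right) \left(-3\right) = 39$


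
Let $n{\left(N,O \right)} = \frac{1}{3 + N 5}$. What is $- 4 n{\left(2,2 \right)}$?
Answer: $- \frac{4}{13} \approx -0.30769$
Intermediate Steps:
$n{\left(N,O \right)} = \frac{1}{3 + 5 N}$
$- 4 n{\left(2,2 \right)} = - \frac{4}{3 + 5 \cdot 2} = - \frac{4}{3 + 10} = - \frac{4}{13}$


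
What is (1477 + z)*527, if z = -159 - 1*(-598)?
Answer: 1009732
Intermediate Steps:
z = 439 (z = -159 + 598 = 439)
(1477 + z)*527 = (1477 + 439)*527 = 1916*527 = 1009732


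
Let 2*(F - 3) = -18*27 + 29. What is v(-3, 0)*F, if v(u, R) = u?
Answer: 1353/2 ≈ 676.50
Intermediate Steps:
F = -451/2 (F = 3 + (-18*27 + 29)/2 = 3 + (-486 + 29)/2 = 3 + (½)*(-457) = 3 - 457/2 = -451/2 ≈ -225.50)
v(-3, 0)*F = -3*(-451/2) = 1353/2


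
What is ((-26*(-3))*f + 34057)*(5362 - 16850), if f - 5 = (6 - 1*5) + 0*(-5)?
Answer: -396623200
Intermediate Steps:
f = 6 (f = 5 + ((6 - 1*5) + 0*(-5)) = 5 + ((6 - 5) + 0) = 5 + (1 + 0) = 5 + 1 = 6)
((-26*(-3))*f + 34057)*(5362 - 16850) = (-26*(-3)*6 + 34057)*(5362 - 16850) = (78*6 + 34057)*(-11488) = (468 + 34057)*(-11488) = 34525*(-11488) = -396623200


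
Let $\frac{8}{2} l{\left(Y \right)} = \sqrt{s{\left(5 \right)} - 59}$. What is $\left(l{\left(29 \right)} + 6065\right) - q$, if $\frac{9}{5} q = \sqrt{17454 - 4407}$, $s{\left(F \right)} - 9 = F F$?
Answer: $6065 - \frac{5 \sqrt{13047}}{9} + \frac{5 i}{4} \approx 6001.5 + 1.25 i$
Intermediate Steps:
$s{\left(F \right)} = 9 + F^{2}$ ($s{\left(F \right)} = 9 + F F = 9 + F^{2}$)
$l{\left(Y \right)} = \frac{5 i}{4}$ ($l{\left(Y \right)} = \frac{\sqrt{\left(9 + 5^{2}\right) - 59}}{4} = \frac{\sqrt{\left(9 + 25\right) - 59}}{4} = \frac{\sqrt{34 - 59}}{4} = \frac{\sqrt{-25}}{4} = \frac{5 i}{4}$)
$q = \frac{5 \sqrt{13047}}{9}$ ($q = \frac{5 \sqrt{17454 - 4407}}{9} = \frac{5 \sqrt{13047}}{9} \approx 63.457$)
$\left(l{\left(29 \right)} + 6065\right) - q = \left(\frac{5 i}{4} + 6065\right) - \frac{5 \sqrt{13047}}{9} = \left(6065 + \frac{5 i}{4}\right) - \frac{5 \sqrt{13047}}{9} = 6065 - \frac{5 \sqrt{13047}}{9} + \frac{5 i}{4}$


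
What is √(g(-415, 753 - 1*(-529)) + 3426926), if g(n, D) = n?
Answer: √3426511 ≈ 1851.1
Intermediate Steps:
√(g(-415, 753 - 1*(-529)) + 3426926) = √(-415 + 3426926) = √3426511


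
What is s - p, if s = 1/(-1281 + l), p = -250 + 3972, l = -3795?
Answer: -18892873/5076 ≈ -3722.0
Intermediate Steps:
p = 3722
s = -1/5076 (s = 1/(-1281 - 3795) = 1/(-5076) = -1/5076 ≈ -0.00019701)
s - p = -1/5076 - 1*3722 = -1/5076 - 3722 = -18892873/5076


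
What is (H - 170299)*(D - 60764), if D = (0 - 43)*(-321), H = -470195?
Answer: 30078238734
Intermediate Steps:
D = 13803 (D = -43*(-321) = 13803)
(H - 170299)*(D - 60764) = (-470195 - 170299)*(13803 - 60764) = -640494*(-46961) = 30078238734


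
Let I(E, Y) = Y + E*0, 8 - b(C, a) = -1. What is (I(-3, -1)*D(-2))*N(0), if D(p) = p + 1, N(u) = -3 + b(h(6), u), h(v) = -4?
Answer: 6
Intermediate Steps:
b(C, a) = 9 (b(C, a) = 8 - 1*(-1) = 8 + 1 = 9)
N(u) = 6 (N(u) = -3 + 9 = 6)
I(E, Y) = Y (I(E, Y) = Y + 0 = Y)
D(p) = 1 + p
(I(-3, -1)*D(-2))*N(0) = -(1 - 2)*6 = -1*(-1)*6 = 1*6 = 6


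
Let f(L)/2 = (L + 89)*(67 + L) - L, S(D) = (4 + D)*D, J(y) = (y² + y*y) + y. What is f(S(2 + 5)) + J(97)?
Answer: 66569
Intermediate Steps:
J(y) = y + 2*y² (J(y) = (y² + y²) + y = 2*y² + y = y + 2*y²)
S(D) = D*(4 + D)
f(L) = -2*L + 2*(67 + L)*(89 + L) (f(L) = 2*((L + 89)*(67 + L) - L) = 2*((89 + L)*(67 + L) - L) = 2*((67 + L)*(89 + L) - L) = 2*(-L + (67 + L)*(89 + L)) = -2*L + 2*(67 + L)*(89 + L))
f(S(2 + 5)) + J(97) = (11926 + 2*((2 + 5)*(4 + (2 + 5)))² + 310*((2 + 5)*(4 + (2 + 5)))) + 97*(1 + 2*97) = (11926 + 2*(7*(4 + 7))² + 310*(7*(4 + 7))) + 97*(1 + 194) = (11926 + 2*(7*11)² + 310*(7*11)) + 97*195 = (11926 + 2*77² + 310*77) + 18915 = (11926 + 2*5929 + 23870) + 18915 = (11926 + 11858 + 23870) + 18915 = 47654 + 18915 = 66569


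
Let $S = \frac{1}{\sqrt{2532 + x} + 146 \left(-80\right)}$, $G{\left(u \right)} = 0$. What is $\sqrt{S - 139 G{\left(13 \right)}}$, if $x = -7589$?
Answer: $\frac{1}{\sqrt{-11680 + i \sqrt{5057}}} \approx 2.817 \cdot 10^{-5} - 0.0092528 i$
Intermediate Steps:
$S = \frac{1}{-11680 + i \sqrt{5057}}$ ($S = \frac{1}{\sqrt{2532 - 7589} + 146 \left(-80\right)} = \frac{1}{\sqrt{-5057} - 11680} = \frac{1}{i \sqrt{5057} - 11680} = \frac{1}{-11680 + i \sqrt{5057}} \approx -8.5613 \cdot 10^{-5} - 5.212 \cdot 10^{-7} i$)
$\sqrt{S - 139 G{\left(13 \right)}} = \sqrt{\left(- \frac{11680}{136427457} - \frac{i \sqrt{5057}}{136427457}\right) - 0} = \sqrt{\left(- \frac{11680}{136427457} - \frac{i \sqrt{5057}}{136427457}\right) + 0} = \sqrt{- \frac{11680}{136427457} - \frac{i \sqrt{5057}}{136427457}}$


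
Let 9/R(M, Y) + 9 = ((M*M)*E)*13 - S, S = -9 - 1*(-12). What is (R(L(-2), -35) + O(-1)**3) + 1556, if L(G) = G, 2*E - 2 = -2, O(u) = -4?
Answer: 5965/4 ≈ 1491.3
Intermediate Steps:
E = 0 (E = 1 + (1/2)*(-2) = 1 - 1 = 0)
S = 3 (S = -9 + 12 = 3)
R(M, Y) = -3/4 (R(M, Y) = 9/(-9 + (((M*M)*0)*13 - 1*3)) = 9/(-9 + ((M**2*0)*13 - 3)) = 9/(-9 + (0*13 - 3)) = 9/(-9 + (0 - 3)) = 9/(-9 - 3) = 9/(-12) = 9*(-1/12) = -3/4)
(R(L(-2), -35) + O(-1)**3) + 1556 = (-3/4 + (-4)**3) + 1556 = (-3/4 - 64) + 1556 = -259/4 + 1556 = 5965/4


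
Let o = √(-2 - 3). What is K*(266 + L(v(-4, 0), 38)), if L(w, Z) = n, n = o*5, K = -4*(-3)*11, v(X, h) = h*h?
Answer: 35112 + 660*I*√5 ≈ 35112.0 + 1475.8*I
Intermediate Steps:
o = I*√5 (o = √(-5) = I*√5 ≈ 2.2361*I)
v(X, h) = h²
K = 132 (K = 12*11 = 132)
n = 5*I*√5 (n = (I*√5)*5 = 5*I*√5 ≈ 11.18*I)
L(w, Z) = 5*I*√5
K*(266 + L(v(-4, 0), 38)) = 132*(266 + 5*I*√5) = 35112 + 660*I*√5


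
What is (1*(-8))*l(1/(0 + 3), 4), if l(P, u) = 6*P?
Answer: -16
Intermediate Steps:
(1*(-8))*l(1/(0 + 3), 4) = (1*(-8))*(6/(0 + 3)) = -48/3 = -8*2 = -16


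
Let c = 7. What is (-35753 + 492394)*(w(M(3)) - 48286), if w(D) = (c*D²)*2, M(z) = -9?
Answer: -21531536432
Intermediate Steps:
w(D) = 14*D² (w(D) = (7*D²)*2 = 14*D²)
(-35753 + 492394)*(w(M(3)) - 48286) = (-35753 + 492394)*(14*(-9)² - 48286) = 456641*(14*81 - 48286) = 456641*(1134 - 48286) = 456641*(-47152) = -21531536432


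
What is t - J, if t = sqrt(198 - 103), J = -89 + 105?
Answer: -16 + sqrt(95) ≈ -6.2532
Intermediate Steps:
J = 16
t = sqrt(95) ≈ 9.7468
t - J = sqrt(95) - 1*16 = sqrt(95) - 16 = -16 + sqrt(95)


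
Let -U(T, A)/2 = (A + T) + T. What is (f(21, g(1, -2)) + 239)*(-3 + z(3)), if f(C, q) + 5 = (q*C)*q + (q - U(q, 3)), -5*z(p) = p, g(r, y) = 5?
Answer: -2844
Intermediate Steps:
U(T, A) = -4*T - 2*A (U(T, A) = -2*((A + T) + T) = -2*(A + 2*T) = -4*T - 2*A)
z(p) = -p/5
f(C, q) = 1 + 5*q + C*q² (f(C, q) = -5 + ((q*C)*q + (q - (-4*q - 2*3))) = -5 + ((C*q)*q + (q - (-4*q - 6))) = -5 + (C*q² + (q - (-6 - 4*q))) = -5 + (C*q² + (q + (6 + 4*q))) = -5 + (C*q² + (6 + 5*q)) = -5 + (6 + 5*q + C*q²) = 1 + 5*q + C*q²)
(f(21, g(1, -2)) + 239)*(-3 + z(3)) = ((1 + 5*5 + 21*5²) + 239)*(-3 - ⅕*3) = ((1 + 25 + 21*25) + 239)*(-3 - ⅗) = ((1 + 25 + 525) + 239)*(-18/5) = (551 + 239)*(-18/5) = 790*(-18/5) = -2844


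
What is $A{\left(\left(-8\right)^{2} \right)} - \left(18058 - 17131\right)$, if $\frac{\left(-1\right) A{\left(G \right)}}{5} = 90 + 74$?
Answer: $-1747$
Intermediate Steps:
$A{\left(G \right)} = -820$ ($A{\left(G \right)} = - 5 \left(90 + 74\right) = \left(-5\right) 164 = -820$)
$A{\left(\left(-8\right)^{2} \right)} - \left(18058 - 17131\right) = -820 - \left(18058 - 17131\right) = -820 - 927 = -1747$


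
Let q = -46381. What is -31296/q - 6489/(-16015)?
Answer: 802171749/742791715 ≈ 1.0799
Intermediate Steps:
-31296/q - 6489/(-16015) = -31296/(-46381) - 6489/(-16015) = -31296*(-1/46381) - 6489*(-1/16015) = 31296/46381 + 6489/16015 = 802171749/742791715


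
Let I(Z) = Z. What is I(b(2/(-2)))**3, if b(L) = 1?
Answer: 1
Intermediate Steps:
I(b(2/(-2)))**3 = 1**3 = 1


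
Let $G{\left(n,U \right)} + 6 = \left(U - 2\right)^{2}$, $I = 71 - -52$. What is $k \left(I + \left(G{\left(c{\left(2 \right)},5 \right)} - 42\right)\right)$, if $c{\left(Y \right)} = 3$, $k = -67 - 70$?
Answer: $-11508$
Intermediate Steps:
$I = 123$ ($I = 71 + 52 = 123$)
$k = -137$
$G{\left(n,U \right)} = -6 + \left(-2 + U\right)^{2}$ ($G{\left(n,U \right)} = -6 + \left(U - 2\right)^{2} = -6 + \left(-2 + U\right)^{2}$)
$k \left(I + \left(G{\left(c{\left(2 \right)},5 \right)} - 42\right)\right) = - 137 \left(123 - \left(48 - \left(-2 + 5\right)^{2}\right)\right) = - 137 \left(123 - \left(48 - 9\right)\right) = - 137 \left(123 + \left(\left(-6 + 9\right) - 42\right)\right) = - 137 \left(123 + \left(3 - 42\right)\right) = - 137 \left(123 - 39\right) = \left(-137\right) 84 = -11508$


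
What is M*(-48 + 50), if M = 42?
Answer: 84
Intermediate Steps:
M*(-48 + 50) = 42*(-48 + 50) = 42*2 = 84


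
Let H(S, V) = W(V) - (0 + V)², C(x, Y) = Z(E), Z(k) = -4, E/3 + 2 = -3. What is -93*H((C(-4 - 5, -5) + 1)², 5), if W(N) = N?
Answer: 1860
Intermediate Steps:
E = -15 (E = -6 + 3*(-3) = -6 - 9 = -15)
C(x, Y) = -4
H(S, V) = V - V² (H(S, V) = V - (0 + V)² = V - V²)
-93*H((C(-4 - 5, -5) + 1)², 5) = -465*(1 - 1*5) = -465*(1 - 5) = -465*(-4) = -93*(-20) = 1860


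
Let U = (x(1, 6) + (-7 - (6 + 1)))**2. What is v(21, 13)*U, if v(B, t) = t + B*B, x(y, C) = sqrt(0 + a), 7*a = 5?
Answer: 625158/7 - 1816*sqrt(35) ≈ 78565.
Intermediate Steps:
a = 5/7 (a = (1/7)*5 = 5/7 ≈ 0.71429)
x(y, C) = sqrt(35)/7 (x(y, C) = sqrt(0 + 5/7) = sqrt(5/7) = sqrt(35)/7)
v(B, t) = t + B**2
U = (-14 + sqrt(35)/7)**2 (U = (sqrt(35)/7 + (-7 - (6 + 1)))**2 = (sqrt(35)/7 + (-7 - 1*7))**2 = (sqrt(35)/7 + (-7 - 7))**2 = (sqrt(35)/7 - 14)**2 = (-14 + sqrt(35)/7)**2 ≈ 173.05)
v(21, 13)*U = (13 + 21**2)*((98 - sqrt(35))**2/49) = (13 + 441)*((98 - sqrt(35))**2/49) = 454*((98 - sqrt(35))**2/49) = 454*(98 - sqrt(35))**2/49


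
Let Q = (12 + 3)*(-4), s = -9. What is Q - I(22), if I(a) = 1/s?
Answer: -539/9 ≈ -59.889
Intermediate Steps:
I(a) = -⅑ (I(a) = 1/(-9) = -⅑)
Q = -60 (Q = 15*(-4) = -60)
Q - I(22) = -60 - 1*(-⅑) = -60 + ⅑ = -539/9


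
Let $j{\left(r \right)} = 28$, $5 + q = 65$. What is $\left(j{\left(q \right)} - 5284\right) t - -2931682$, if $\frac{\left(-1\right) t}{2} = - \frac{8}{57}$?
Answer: $\frac{55673926}{19} \approx 2.9302 \cdot 10^{6}$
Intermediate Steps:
$q = 60$ ($q = -5 + 65 = 60$)
$t = \frac{16}{57}$ ($t = - 2 \left(- \frac{8}{57}\right) = - 2 \left(\left(-8\right) \frac{1}{57}\right) = \left(-2\right) \left(- \frac{8}{57}\right) = \frac{16}{57} \approx 0.2807$)
$\left(j{\left(q \right)} - 5284\right) t - -2931682 = \left(28 - 5284\right) \frac{16}{57} - -2931682 = \left(28 - 5284\right) \frac{16}{57} + 2931682 = \left(-5256\right) \frac{16}{57} + 2931682 = - \frac{28032}{19} + 2931682 = \frac{55673926}{19}$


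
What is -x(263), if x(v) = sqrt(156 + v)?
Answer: -sqrt(419) ≈ -20.469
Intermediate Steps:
-x(263) = -sqrt(156 + 263) = -sqrt(419)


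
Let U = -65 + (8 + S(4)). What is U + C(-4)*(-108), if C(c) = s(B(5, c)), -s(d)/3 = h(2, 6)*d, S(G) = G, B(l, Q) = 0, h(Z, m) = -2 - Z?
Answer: -53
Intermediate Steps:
s(d) = 12*d (s(d) = -3*(-2 - 1*2)*d = -3*(-2 - 2)*d = -(-12)*d = 12*d)
C(c) = 0 (C(c) = 12*0 = 0)
U = -53 (U = -65 + (8 + 4) = -65 + 12 = -53)
U + C(-4)*(-108) = -53 + 0*(-108) = -53 + 0 = -53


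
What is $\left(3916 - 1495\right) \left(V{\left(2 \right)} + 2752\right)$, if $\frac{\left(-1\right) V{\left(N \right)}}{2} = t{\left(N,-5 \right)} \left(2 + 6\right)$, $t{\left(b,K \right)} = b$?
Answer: $6585120$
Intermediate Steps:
$V{\left(N \right)} = - 16 N$ ($V{\left(N \right)} = - 2 N \left(2 + 6\right) = - 2 N 8 = - 2 \cdot 8 N = - 16 N$)
$\left(3916 - 1495\right) \left(V{\left(2 \right)} + 2752\right) = \left(3916 - 1495\right) \left(\left(-16\right) 2 + 2752\right) = \left(3916 - 1495\right) \left(-32 + 2752\right) = \left(3916 - 1495\right) 2720 = 2421 \cdot 2720 = 6585120$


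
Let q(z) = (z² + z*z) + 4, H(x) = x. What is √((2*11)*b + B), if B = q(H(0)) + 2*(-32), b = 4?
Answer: 2*√7 ≈ 5.2915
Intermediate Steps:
q(z) = 4 + 2*z² (q(z) = (z² + z²) + 4 = 2*z² + 4 = 4 + 2*z²)
B = -60 (B = (4 + 2*0²) + 2*(-32) = (4 + 2*0) - 64 = (4 + 0) - 64 = 4 - 64 = -60)
√((2*11)*b + B) = √((2*11)*4 - 60) = √(22*4 - 60) = √(88 - 60) = √28 = 2*√7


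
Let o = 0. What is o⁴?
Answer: 0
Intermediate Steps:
o⁴ = 0⁴ = 0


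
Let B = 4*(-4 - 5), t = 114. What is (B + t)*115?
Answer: 8970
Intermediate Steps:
B = -36 (B = 4*(-9) = -36)
(B + t)*115 = (-36 + 114)*115 = 78*115 = 8970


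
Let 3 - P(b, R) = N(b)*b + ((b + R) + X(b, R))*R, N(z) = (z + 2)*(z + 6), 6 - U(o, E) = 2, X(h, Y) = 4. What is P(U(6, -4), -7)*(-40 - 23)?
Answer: 14490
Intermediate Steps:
U(o, E) = 4 (U(o, E) = 6 - 1*2 = 6 - 2 = 4)
N(z) = (2 + z)*(6 + z)
P(b, R) = 3 - R*(4 + R + b) - b*(12 + b² + 8*b) (P(b, R) = 3 - ((12 + b² + 8*b)*b + ((b + R) + 4)*R) = 3 - (b*(12 + b² + 8*b) + ((R + b) + 4)*R) = 3 - (b*(12 + b² + 8*b) + (4 + R + b)*R) = 3 - (b*(12 + b² + 8*b) + R*(4 + R + b)) = 3 - (R*(4 + R + b) + b*(12 + b² + 8*b)) = 3 + (-R*(4 + R + b) - b*(12 + b² + 8*b)) = 3 - R*(4 + R + b) - b*(12 + b² + 8*b))
P(U(6, -4), -7)*(-40 - 23) = (3 - 1*(-7)² - 4*(-7) - 1*(-7)*4 - 1*4*(12 + 4² + 8*4))*(-40 - 23) = (3 - 1*49 + 28 + 28 - 1*4*(12 + 16 + 32))*(-63) = (3 - 49 + 28 + 28 - 1*4*60)*(-63) = (3 - 49 + 28 + 28 - 240)*(-63) = -230*(-63) = 14490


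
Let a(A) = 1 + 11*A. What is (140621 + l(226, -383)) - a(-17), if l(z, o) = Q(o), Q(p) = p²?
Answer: 287496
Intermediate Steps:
l(z, o) = o²
(140621 + l(226, -383)) - a(-17) = (140621 + (-383)²) - (1 + 11*(-17)) = (140621 + 146689) - (1 - 187) = 287310 - 1*(-186) = 287310 + 186 = 287496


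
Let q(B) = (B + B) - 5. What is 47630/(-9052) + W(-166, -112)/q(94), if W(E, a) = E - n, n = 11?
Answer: -1719749/276086 ≈ -6.2290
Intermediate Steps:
W(E, a) = -11 + E (W(E, a) = E - 1*11 = E - 11 = -11 + E)
q(B) = -5 + 2*B (q(B) = 2*B - 5 = -5 + 2*B)
47630/(-9052) + W(-166, -112)/q(94) = 47630/(-9052) + (-11 - 166)/(-5 + 2*94) = 47630*(-1/9052) - 177/(-5 + 188) = -23815/4526 - 177/183 = -23815/4526 - 177*1/183 = -23815/4526 - 59/61 = -1719749/276086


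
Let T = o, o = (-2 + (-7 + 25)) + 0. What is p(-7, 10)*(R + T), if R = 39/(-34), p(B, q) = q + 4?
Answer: 3535/17 ≈ 207.94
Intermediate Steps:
p(B, q) = 4 + q
o = 16 (o = (-2 + 18) + 0 = 16 + 0 = 16)
T = 16
R = -39/34 (R = 39*(-1/34) = -39/34 ≈ -1.1471)
p(-7, 10)*(R + T) = (4 + 10)*(-39/34 + 16) = 14*(505/34) = 3535/17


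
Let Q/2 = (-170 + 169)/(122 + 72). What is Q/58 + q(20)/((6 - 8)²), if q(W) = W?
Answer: 28129/5626 ≈ 4.9998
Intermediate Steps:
Q = -1/97 (Q = 2*((-170 + 169)/(122 + 72)) = 2*(-1/194) = -1/97 ≈ -0.010309)
Q/58 + q(20)/((6 - 8)²) = -1/97/58 + 20/((6 - 8)²) = -1/97*1/58 + 20/((-2)²) = -1/5626 + 20/4 = -1/5626 + 20*(¼) = -1/5626 + 5 = 28129/5626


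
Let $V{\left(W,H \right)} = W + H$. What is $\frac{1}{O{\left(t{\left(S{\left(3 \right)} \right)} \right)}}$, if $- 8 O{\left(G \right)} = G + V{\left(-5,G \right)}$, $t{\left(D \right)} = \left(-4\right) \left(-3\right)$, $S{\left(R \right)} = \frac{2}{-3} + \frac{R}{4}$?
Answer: $- \frac{8}{19} \approx -0.42105$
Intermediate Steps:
$V{\left(W,H \right)} = H + W$
$S{\left(R \right)} = - \frac{2}{3} + \frac{R}{4}$ ($S{\left(R \right)} = 2 \left(- \frac{1}{3}\right) + R \frac{1}{4} = - \frac{2}{3} + \frac{R}{4}$)
$t{\left(D \right)} = 12$
$O{\left(G \right)} = \frac{5}{8} - \frac{G}{4}$ ($O{\left(G \right)} = - \frac{G + \left(G - 5\right)}{8} = - \frac{G + \left(-5 + G\right)}{8} = - \frac{-5 + 2 G}{8} = \frac{5}{8} - \frac{G}{4}$)
$\frac{1}{O{\left(t{\left(S{\left(3 \right)} \right)} \right)}} = \frac{1}{\frac{5}{8} - 3} = \frac{1}{- \frac{19}{8}} = - \frac{8}{19}$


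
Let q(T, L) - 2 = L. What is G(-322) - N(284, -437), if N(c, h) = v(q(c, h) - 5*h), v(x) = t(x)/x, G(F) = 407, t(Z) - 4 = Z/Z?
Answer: 142449/350 ≈ 407.00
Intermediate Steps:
q(T, L) = 2 + L
t(Z) = 5 (t(Z) = 4 + Z/Z = 4 + 1 = 5)
v(x) = 5/x
N(c, h) = 5/(2 - 4*h) (N(c, h) = 5/((2 + h) - 5*h) = 5/(2 - 4*h))
G(-322) - N(284, -437) = 407 - (-5)/(-2 + 4*(-437)) = 407 - (-5)/(-2 - 1748) = 407 - (-5)/(-1750) = 407 - (-5)*(-1)/1750 = 407 - 1*1/350 = 407 - 1/350 = 142449/350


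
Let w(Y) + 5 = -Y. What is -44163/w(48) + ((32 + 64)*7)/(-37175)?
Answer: 1641723909/1970275 ≈ 833.25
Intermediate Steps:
w(Y) = -5 - Y
-44163/w(48) + ((32 + 64)*7)/(-37175) = -44163/(-5 - 1*48) + ((32 + 64)*7)/(-37175) = -44163/(-5 - 48) + (96*7)*(-1/37175) = -44163/(-53) + 672*(-1/37175) = -44163*(-1/53) - 672/37175 = 44163/53 - 672/37175 = 1641723909/1970275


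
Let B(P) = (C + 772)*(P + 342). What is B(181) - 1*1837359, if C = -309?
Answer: -1595210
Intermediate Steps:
B(P) = 158346 + 463*P (B(P) = (-309 + 772)*(P + 342) = 463*(342 + P) = 158346 + 463*P)
B(181) - 1*1837359 = (158346 + 463*181) - 1*1837359 = (158346 + 83803) - 1837359 = 242149 - 1837359 = -1595210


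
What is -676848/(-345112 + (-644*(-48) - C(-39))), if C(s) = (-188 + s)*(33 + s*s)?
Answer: -338424/19279 ≈ -17.554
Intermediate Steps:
C(s) = (-188 + s)*(33 + s**2)
-676848/(-345112 + (-644*(-48) - C(-39))) = -676848/(-345112 + (-644*(-48) - (-6204 + (-39)**3 - 188*(-39)**2 + 33*(-39)))) = -676848/(-345112 + (30912 - (-6204 - 59319 - 188*1521 - 1287))) = -676848/(-345112 + (30912 - (-6204 - 59319 - 285948 - 1287))) = -676848/(-345112 + (30912 - 1*(-352758))) = -676848/(-345112 + (30912 + 352758)) = -676848/(-345112 + 383670) = -676848/38558 = -676848*1/38558 = -338424/19279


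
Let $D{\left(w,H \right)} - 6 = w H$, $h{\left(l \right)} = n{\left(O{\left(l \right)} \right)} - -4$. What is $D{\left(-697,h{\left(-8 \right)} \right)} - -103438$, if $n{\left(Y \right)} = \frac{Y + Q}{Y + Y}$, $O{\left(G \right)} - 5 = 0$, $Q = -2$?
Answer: $\frac{1004469}{10} \approx 1.0045 \cdot 10^{5}$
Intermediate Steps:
$O{\left(G \right)} = 5$ ($O{\left(G \right)} = 5 + 0 = 5$)
$n{\left(Y \right)} = \frac{-2 + Y}{2 Y}$ ($n{\left(Y \right)} = \frac{Y - 2}{Y + Y} = \frac{-2 + Y}{2 Y}$)
$h{\left(l \right)} = \frac{43}{10}$ ($h{\left(l \right)} = \frac{-2 + 5}{2 \cdot 5} - -4 = \frac{1}{2} \cdot \frac{1}{5} \cdot 3 + 4 = \frac{3}{10} + 4 = \frac{43}{10}$)
$D{\left(w,H \right)} = 6 + H w$ ($D{\left(w,H \right)} = 6 + w H = 6 + H w$)
$D{\left(-697,h{\left(-8 \right)} \right)} - -103438 = \left(6 + \frac{43}{10} \left(-697\right)\right) - -103438 = \left(6 - \frac{29971}{10}\right) + 103438 = - \frac{29911}{10} + 103438 = \frac{1004469}{10}$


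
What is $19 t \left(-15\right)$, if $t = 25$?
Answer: $-7125$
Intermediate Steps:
$19 t \left(-15\right) = 19 \cdot 25 \left(-15\right) = 475 \left(-15\right) = -7125$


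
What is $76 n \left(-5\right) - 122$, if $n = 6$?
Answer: $-2402$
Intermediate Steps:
$76 n \left(-5\right) - 122 = 76 \cdot 6 \left(-5\right) - 122 = 76 \left(-30\right) - 122 = -2280 - 122 = -2402$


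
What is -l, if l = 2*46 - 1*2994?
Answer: 2902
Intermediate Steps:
l = -2902 (l = 92 - 2994 = -2902)
-l = -1*(-2902) = 2902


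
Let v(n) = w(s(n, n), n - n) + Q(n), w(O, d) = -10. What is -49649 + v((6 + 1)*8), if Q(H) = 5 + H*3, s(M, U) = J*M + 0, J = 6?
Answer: -49486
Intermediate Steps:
s(M, U) = 6*M (s(M, U) = 6*M + 0 = 6*M)
Q(H) = 5 + 3*H
v(n) = -5 + 3*n (v(n) = -10 + (5 + 3*n) = -5 + 3*n)
-49649 + v((6 + 1)*8) = -49649 + (-5 + 3*((6 + 1)*8)) = -49649 + (-5 + 3*(7*8)) = -49649 + (-5 + 3*56) = -49649 + (-5 + 168) = -49649 + 163 = -49486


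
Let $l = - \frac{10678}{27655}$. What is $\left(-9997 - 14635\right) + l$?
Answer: $- \frac{681208638}{27655} \approx -24632.0$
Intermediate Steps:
$l = - \frac{10678}{27655}$ ($l = \left(-10678\right) \frac{1}{27655} = - \frac{10678}{27655} \approx -0.38611$)
$\left(-9997 - 14635\right) + l = \left(-9997 - 14635\right) - \frac{10678}{27655} = -24632 - \frac{10678}{27655} = - \frac{681208638}{27655}$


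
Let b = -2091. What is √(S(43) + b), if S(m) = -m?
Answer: I*√2134 ≈ 46.195*I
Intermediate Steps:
√(S(43) + b) = √(-1*43 - 2091) = √(-43 - 2091) = √(-2134) = I*√2134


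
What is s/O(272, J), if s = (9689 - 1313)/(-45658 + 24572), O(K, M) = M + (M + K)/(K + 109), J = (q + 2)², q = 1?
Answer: -797814/19557265 ≈ -0.040794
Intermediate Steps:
J = 9 (J = (1 + 2)² = 3² = 9)
O(K, M) = M + (K + M)/(109 + K)
s = -4188/10543 (s = 8376/(-21086) = 8376*(-1/21086) = -4188/10543 ≈ -0.39723)
s/O(272, J) = -4188*(109 + 272)/(272 + 110*9 + 272*9)/10543 = -4188*381/(272 + 990 + 2448)/10543 = -4188/(10543*((1/381)*3710)) = -4188/(10543*3710/381) = -4188/10543*381/3710 = -797814/19557265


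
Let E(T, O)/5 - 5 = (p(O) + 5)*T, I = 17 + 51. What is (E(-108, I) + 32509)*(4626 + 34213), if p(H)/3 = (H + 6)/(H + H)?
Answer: 19116283927/17 ≈ 1.1245e+9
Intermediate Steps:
I = 68
p(H) = 3*(6 + H)/(2*H) (p(H) = 3*((H + 6)/(H + H)) = 3*((6 + H)/((2*H))) = 3*((6 + H)*(1/(2*H))) = 3*((6 + H)/(2*H)) = 3*(6 + H)/(2*H))
E(T, O) = 25 + 5*T*(13/2 + 9/O) (E(T, O) = 25 + 5*(((3/2 + 9/O) + 5)*T) = 25 + 5*((13/2 + 9/O)*T) = 25 + 5*(T*(13/2 + 9/O)) = 25 + 5*T*(13/2 + 9/O))
(E(-108, I) + 32509)*(4626 + 34213) = ((25 + (65/2)*(-108) + 45*(-108)/68) + 32509)*(4626 + 34213) = ((25 - 3510 + 45*(-108)*(1/68)) + 32509)*38839 = ((25 - 3510 - 1215/17) + 32509)*38839 = (-60460/17 + 32509)*38839 = (492193/17)*38839 = 19116283927/17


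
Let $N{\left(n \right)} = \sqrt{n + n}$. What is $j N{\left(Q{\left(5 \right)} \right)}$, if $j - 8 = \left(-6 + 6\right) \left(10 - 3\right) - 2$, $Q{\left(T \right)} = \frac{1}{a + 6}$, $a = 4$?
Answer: $\frac{6 \sqrt{5}}{5} \approx 2.6833$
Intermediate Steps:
$Q{\left(T \right)} = \frac{1}{10}$ ($Q{\left(T \right)} = \frac{1}{4 + 6} = \frac{1}{10}$)
$N{\left(n \right)} = \sqrt{2} \sqrt{n}$ ($N{\left(n \right)} = \sqrt{2 n} = \sqrt{2} \sqrt{n}$)
$j = 6$ ($j = 8 - \left(2 - \left(-6 + 6\right) \left(10 - 3\right)\right) = 8 + \left(0 \cdot 7 - 2\right) = 8 + \left(0 - 2\right) = 8 - 2 = 6$)
$j N{\left(Q{\left(5 \right)} \right)} = 6 \frac{\sqrt{2}}{\sqrt{10}} = 6 \sqrt{2} \frac{\sqrt{10}}{10} = 6 \frac{\sqrt{5}}{5} = \frac{6 \sqrt{5}}{5}$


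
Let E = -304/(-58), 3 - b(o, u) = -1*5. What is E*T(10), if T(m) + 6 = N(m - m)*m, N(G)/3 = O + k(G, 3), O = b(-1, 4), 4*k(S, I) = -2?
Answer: 33288/29 ≈ 1147.9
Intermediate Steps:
k(S, I) = -½ (k(S, I) = (¼)*(-2) = -½)
b(o, u) = 8 (b(o, u) = 3 - (-1)*5 = 3 - 1*(-5) = 3 + 5 = 8)
O = 8
N(G) = 45/2 (N(G) = 3*(8 - ½) = 3*(15/2) = 45/2)
T(m) = -6 + 45*m/2
E = 152/29 (E = -304*(-1/58) = 152/29 ≈ 5.2414)
E*T(10) = 152*(-6 + (45/2)*10)/29 = 152*(-6 + 225)/29 = (152/29)*219 = 33288/29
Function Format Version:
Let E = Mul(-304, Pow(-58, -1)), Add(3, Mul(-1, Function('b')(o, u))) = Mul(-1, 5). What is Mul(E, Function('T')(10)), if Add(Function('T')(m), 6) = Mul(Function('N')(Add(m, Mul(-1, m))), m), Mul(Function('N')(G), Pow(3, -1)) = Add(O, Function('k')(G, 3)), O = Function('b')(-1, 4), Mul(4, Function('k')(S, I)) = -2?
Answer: Rational(33288, 29) ≈ 1147.9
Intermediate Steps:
Function('k')(S, I) = Rational(-1, 2) (Function('k')(S, I) = Mul(Rational(1, 4), -2) = Rational(-1, 2))
Function('b')(o, u) = 8 (Function('b')(o, u) = Add(3, Mul(-1, Mul(-1, 5))) = Add(3, Mul(-1, -5)) = Add(3, 5) = 8)
O = 8
Function('N')(G) = Rational(45, 2) (Function('N')(G) = Mul(3, Add(8, Rational(-1, 2))) = Mul(3, Rational(15, 2)) = Rational(45, 2))
Function('T')(m) = Add(-6, Mul(Rational(45, 2), m))
E = Rational(152, 29) (E = Mul(-304, Rational(-1, 58)) = Rational(152, 29) ≈ 5.2414)
Mul(E, Function('T')(10)) = Mul(Rational(152, 29), Add(-6, Mul(Rational(45, 2), 10))) = Mul(Rational(152, 29), Add(-6, 225)) = Mul(Rational(152, 29), 219) = Rational(33288, 29)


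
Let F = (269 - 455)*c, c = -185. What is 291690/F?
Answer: 9723/1147 ≈ 8.4769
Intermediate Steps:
F = 34410 (F = (269 - 455)*(-185) = -186*(-185) = 34410)
291690/F = 291690/34410 = 291690*(1/34410) = 9723/1147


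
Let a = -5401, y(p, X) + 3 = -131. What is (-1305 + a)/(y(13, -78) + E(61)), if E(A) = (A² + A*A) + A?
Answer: -6706/7369 ≈ -0.91003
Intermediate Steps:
y(p, X) = -134 (y(p, X) = -3 - 131 = -134)
E(A) = A + 2*A² (E(A) = (A² + A²) + A = 2*A² + A = A + 2*A²)
(-1305 + a)/(y(13, -78) + E(61)) = (-1305 - 5401)/(-134 + 61*(1 + 2*61)) = -6706/(-134 + 61*(1 + 122)) = -6706/(-134 + 61*123) = -6706/(-134 + 7503) = -6706/7369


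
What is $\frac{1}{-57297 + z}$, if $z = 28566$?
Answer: $- \frac{1}{28731} \approx -3.4806 \cdot 10^{-5}$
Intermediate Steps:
$\frac{1}{-57297 + z} = \frac{1}{-57297 + 28566} = \frac{1}{-28731} = - \frac{1}{28731}$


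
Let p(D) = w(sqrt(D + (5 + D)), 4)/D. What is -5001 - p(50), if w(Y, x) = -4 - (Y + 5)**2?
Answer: -124958/25 + sqrt(105)/5 ≈ -4996.3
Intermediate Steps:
w(Y, x) = -4 - (5 + Y)**2
p(D) = (-4 - (5 + sqrt(5 + 2*D))**2)/D (p(D) = (-4 - (5 + sqrt(D + (5 + D)))**2)/D = (-4 - (5 + sqrt(5 + 2*D))**2)/D)
-5001 - p(50) = -5001 - (-4 - (5 + sqrt(5 + 2*50))**2)/50 = -5001 - (-4 - (5 + sqrt(5 + 100))**2)/50 = -5001 - (-4 - (5 + sqrt(105))**2)/50 = -5001 - (-2/25 - (5 + sqrt(105))**2/50) = -5001 + (2/25 + (5 + sqrt(105))**2/50) = -125023/25 + (5 + sqrt(105))**2/50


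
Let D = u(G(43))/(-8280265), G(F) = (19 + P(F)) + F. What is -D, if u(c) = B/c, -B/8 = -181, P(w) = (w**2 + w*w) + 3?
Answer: 1448/31158637195 ≈ 4.6472e-8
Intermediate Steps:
P(w) = 3 + 2*w**2 (P(w) = (w**2 + w**2) + 3 = 2*w**2 + 3 = 3 + 2*w**2)
B = 1448 (B = -8*(-181) = 1448)
G(F) = 22 + F + 2*F**2 (G(F) = (19 + (3 + 2*F**2)) + F = (22 + 2*F**2) + F = 22 + F + 2*F**2)
u(c) = 1448/c
D = -1448/31158637195 (D = (1448/(22 + 43 + 2*43**2))/(-8280265) = (1448/(22 + 43 + 2*1849))*(-1/8280265) = (1448/(22 + 43 + 3698))*(-1/8280265) = (1448/3763)*(-1/8280265) = -1448/31158637195 ≈ -4.6472e-8)
-D = -1*(-1448/31158637195) = 1448/31158637195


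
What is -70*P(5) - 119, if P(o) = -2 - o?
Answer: 371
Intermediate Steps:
-70*P(5) - 119 = -70*(-2 - 1*5) - 119 = -70*(-2 - 5) - 119 = -70*(-7) - 119 = 490 - 119 = 371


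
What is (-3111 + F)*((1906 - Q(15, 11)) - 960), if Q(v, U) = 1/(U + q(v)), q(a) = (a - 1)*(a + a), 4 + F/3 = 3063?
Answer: 2473259850/431 ≈ 5.7384e+6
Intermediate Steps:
F = 9177 (F = -12 + 3*3063 = -12 + 9189 = 9177)
q(a) = 2*a*(-1 + a) (q(a) = (-1 + a)*(2*a) = 2*a*(-1 + a))
Q(v, U) = 1/(U + 2*v*(-1 + v))
(-3111 + F)*((1906 - Q(15, 11)) - 960) = (-3111 + 9177)*((1906 - 1/(11 + 2*15*(-1 + 15))) - 960) = 6066*((1906 - 1/(11 + 2*15*14)) - 960) = 6066*((1906 - 1/(11 + 420)) - 960) = 6066*((1906 - 1/431) - 960) = 6066*(821485/431 - 960) = 6066*(407725/431) = 2473259850/431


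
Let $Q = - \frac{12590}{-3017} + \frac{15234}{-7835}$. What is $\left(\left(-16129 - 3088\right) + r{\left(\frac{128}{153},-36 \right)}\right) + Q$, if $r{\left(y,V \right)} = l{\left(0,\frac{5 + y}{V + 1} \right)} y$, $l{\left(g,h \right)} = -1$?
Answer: $- \frac{69496009970339}{3616643835} \approx -19216.0$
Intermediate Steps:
$r{\left(y,V \right)} = - y$
$Q = \frac{52681672}{23638195}$ ($Q = \left(-12590\right) \left(- \frac{1}{3017}\right) + 15234 \left(- \frac{1}{7835}\right) = \frac{12590}{3017} - \frac{15234}{7835} = \frac{52681672}{23638195} \approx 2.2287$)
$\left(\left(-16129 - 3088\right) + r{\left(\frac{128}{153},-36 \right)}\right) + Q = \left(\left(-16129 - 3088\right) - \frac{128}{153}\right) + \frac{52681672}{23638195} = \left(\left(-16129 - 3088\right) - 128 \cdot \frac{1}{153}\right) + \frac{52681672}{23638195} = \left(-19217 - \frac{128}{153}\right) + \frac{52681672}{23638195} = - \frac{2940329}{153} + \frac{52681672}{23638195} = - \frac{69496009970339}{3616643835}$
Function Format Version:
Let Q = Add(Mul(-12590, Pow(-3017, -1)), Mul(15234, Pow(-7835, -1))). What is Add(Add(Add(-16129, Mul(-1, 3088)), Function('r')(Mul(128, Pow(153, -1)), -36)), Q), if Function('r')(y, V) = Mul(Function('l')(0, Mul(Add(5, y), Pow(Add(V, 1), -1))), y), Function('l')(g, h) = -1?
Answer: Rational(-69496009970339, 3616643835) ≈ -19216.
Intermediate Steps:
Function('r')(y, V) = Mul(-1, y)
Q = Rational(52681672, 23638195) (Q = Add(Mul(-12590, Rational(-1, 3017)), Mul(15234, Rational(-1, 7835))) = Add(Rational(12590, 3017), Rational(-15234, 7835)) = Rational(52681672, 23638195) ≈ 2.2287)
Add(Add(Add(-16129, Mul(-1, 3088)), Function('r')(Mul(128, Pow(153, -1)), -36)), Q) = Add(Add(Add(-16129, Mul(-1, 3088)), Mul(-1, Mul(128, Pow(153, -1)))), Rational(52681672, 23638195)) = Add(Add(Add(-16129, -3088), Mul(-1, Mul(128, Rational(1, 153)))), Rational(52681672, 23638195)) = Add(Add(-19217, Mul(-1, Rational(128, 153))), Rational(52681672, 23638195)) = Add(Add(-19217, Rational(-128, 153)), Rational(52681672, 23638195)) = Add(Rational(-2940329, 153), Rational(52681672, 23638195)) = Rational(-69496009970339, 3616643835)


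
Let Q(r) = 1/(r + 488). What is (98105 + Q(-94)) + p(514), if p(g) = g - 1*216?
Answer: 38770783/394 ≈ 98403.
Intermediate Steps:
Q(r) = 1/(488 + r)
p(g) = -216 + g (p(g) = g - 216 = -216 + g)
(98105 + Q(-94)) + p(514) = (98105 + 1/(488 - 94)) + (-216 + 514) = (98105 + 1/394) + 298 = 38653371/394 + 298 = 38770783/394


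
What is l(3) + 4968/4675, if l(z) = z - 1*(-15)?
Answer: 89118/4675 ≈ 19.063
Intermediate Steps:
l(z) = 15 + z (l(z) = z + 15 = 15 + z)
l(3) + 4968/4675 = (15 + 3) + 4968/4675 = 18 + 4968*(1/4675) = 18 + 4968/4675 = 89118/4675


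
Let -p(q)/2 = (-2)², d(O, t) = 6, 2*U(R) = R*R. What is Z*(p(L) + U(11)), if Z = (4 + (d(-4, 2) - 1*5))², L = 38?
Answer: 2625/2 ≈ 1312.5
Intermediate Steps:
U(R) = R²/2 (U(R) = (R*R)/2 = R²/2)
p(q) = -8 (p(q) = -2*(-2)² = -2*4 = -8)
Z = 25 (Z = (4 + (6 - 1*5))² = (4 + (6 - 5))² = (4 + 1)² = 5² = 25)
Z*(p(L) + U(11)) = 25*(-8 + (½)*11²) = 25*(-8 + (½)*121) = 25*(-8 + 121/2) = 25*(105/2) = 2625/2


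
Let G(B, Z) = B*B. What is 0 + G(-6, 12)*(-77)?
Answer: -2772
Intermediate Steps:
G(B, Z) = B²
0 + G(-6, 12)*(-77) = 0 + (-6)²*(-77) = 0 + 36*(-77) = 0 - 2772 = -2772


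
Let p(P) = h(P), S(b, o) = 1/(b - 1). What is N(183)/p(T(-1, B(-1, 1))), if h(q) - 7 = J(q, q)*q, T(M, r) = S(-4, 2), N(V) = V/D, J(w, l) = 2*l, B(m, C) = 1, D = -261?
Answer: -1525/15399 ≈ -0.099032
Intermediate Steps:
N(V) = -V/261 (N(V) = V/(-261) = V*(-1/261) = -V/261)
S(b, o) = 1/(-1 + b)
T(M, r) = -1/5 (T(M, r) = 1/(-1 - 4) = 1/(-5) = -1/5)
h(q) = 7 + 2*q**2 (h(q) = 7 + (2*q)*q = 7 + 2*q**2)
p(P) = 7 + 2*P**2
N(183)/p(T(-1, B(-1, 1))) = (-1/261*183)/(7 + 2*(-1/5)**2) = -61/(87*(7 + 2*(1/25))) = -61/(87*(7 + 2/25)) = -61/(87*177/25) = -61/87*25/177 = -1525/15399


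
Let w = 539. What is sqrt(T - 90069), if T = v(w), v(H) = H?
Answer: I*sqrt(89530) ≈ 299.22*I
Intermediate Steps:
T = 539
sqrt(T - 90069) = sqrt(539 - 90069) = sqrt(-89530) = I*sqrt(89530)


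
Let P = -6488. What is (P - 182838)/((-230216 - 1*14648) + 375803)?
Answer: -189326/130939 ≈ -1.4459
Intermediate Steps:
(P - 182838)/((-230216 - 1*14648) + 375803) = (-6488 - 182838)/((-230216 - 1*14648) + 375803) = -189326/((-230216 - 14648) + 375803) = -189326/(-244864 + 375803) = -189326/130939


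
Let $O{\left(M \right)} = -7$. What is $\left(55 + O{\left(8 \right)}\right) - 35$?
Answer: $13$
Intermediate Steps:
$\left(55 + O{\left(8 \right)}\right) - 35 = \left(55 - 7\right) - 35 = 48 - 35 = 13$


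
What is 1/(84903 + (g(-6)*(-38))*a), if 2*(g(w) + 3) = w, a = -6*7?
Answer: 1/75327 ≈ 1.3275e-5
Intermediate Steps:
a = -42
g(w) = -3 + w/2
1/(84903 + (g(-6)*(-38))*a) = 1/(84903 + ((-3 + (1/2)*(-6))*(-38))*(-42)) = 1/(84903 + ((-3 - 3)*(-38))*(-42)) = 1/(84903 - 6*(-38)*(-42)) = 1/(84903 + 228*(-42)) = 1/(84903 - 9576) = 1/75327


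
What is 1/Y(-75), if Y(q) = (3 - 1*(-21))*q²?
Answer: 1/135000 ≈ 7.4074e-6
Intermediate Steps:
Y(q) = 24*q² (Y(q) = (3 + 21)*q² = 24*q²)
1/Y(-75) = 1/(24*(-75)²) = 1/(24*5625) = 1/135000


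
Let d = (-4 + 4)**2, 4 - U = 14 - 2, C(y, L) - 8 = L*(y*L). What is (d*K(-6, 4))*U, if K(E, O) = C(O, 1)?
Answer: 0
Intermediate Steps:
C(y, L) = 8 + y*L**2 (C(y, L) = 8 + L*(y*L) = 8 + L*(L*y) = 8 + y*L**2)
K(E, O) = 8 + O (K(E, O) = 8 + O*1**2 = 8 + O*1 = 8 + O)
U = -8 (U = 4 - (14 - 2) = 4 - 1*12 = 4 - 12 = -8)
d = 0 (d = 0**2 = 0)
(d*K(-6, 4))*U = (0*(8 + 4))*(-8) = (0*12)*(-8) = 0*(-8) = 0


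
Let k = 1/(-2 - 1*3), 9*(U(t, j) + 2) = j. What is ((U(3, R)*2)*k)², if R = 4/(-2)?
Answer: 64/81 ≈ 0.79012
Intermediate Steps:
R = -2 (R = 4*(-½) = -2)
U(t, j) = -2 + j/9
k = -⅕ (k = 1/(-2 - 3) = 1/(-5) = -⅕ ≈ -0.20000)
((U(3, R)*2)*k)² = (((-2 + (⅑)*(-2))*2)*(-⅕))² = (((-2 - 2/9)*2)*(-⅕))² = (-20/9*2*(-⅕))² = (-40/9*(-⅕))² = (8/9)² = 64/81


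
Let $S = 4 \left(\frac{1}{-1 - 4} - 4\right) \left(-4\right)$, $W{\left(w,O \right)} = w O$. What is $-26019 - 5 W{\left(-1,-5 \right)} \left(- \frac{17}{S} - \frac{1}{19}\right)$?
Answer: $- \frac{166056521}{6384} \approx -26011.0$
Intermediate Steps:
$W{\left(w,O \right)} = O w$
$S = \frac{336}{5}$ ($S = 4 \left(\frac{1}{-5} - 4\right) \left(-4\right) = 4 \left(- \frac{1}{5} - 4\right) \left(-4\right) = 4 \left(- \frac{21}{5}\right) \left(-4\right) = \left(- \frac{84}{5}\right) \left(-4\right) = \frac{336}{5} \approx 67.2$)
$-26019 - 5 W{\left(-1,-5 \right)} \left(- \frac{17}{S} - \frac{1}{19}\right) = -26019 - 5 \left(\left(-5\right) \left(-1\right)\right) \left(- \frac{17}{\frac{336}{5}} - \frac{1}{19}\right) = -26019 - 5 \cdot 5 \left(\left(-17\right) \frac{5}{336} - \frac{1}{19}\right) = -26019 - 25 \left(- \frac{85}{336} - \frac{1}{19}\right) = -26019 - 25 \left(- \frac{1951}{6384}\right) = -26019 - - \frac{48775}{6384} = -26019 + \frac{48775}{6384} = - \frac{166056521}{6384}$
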